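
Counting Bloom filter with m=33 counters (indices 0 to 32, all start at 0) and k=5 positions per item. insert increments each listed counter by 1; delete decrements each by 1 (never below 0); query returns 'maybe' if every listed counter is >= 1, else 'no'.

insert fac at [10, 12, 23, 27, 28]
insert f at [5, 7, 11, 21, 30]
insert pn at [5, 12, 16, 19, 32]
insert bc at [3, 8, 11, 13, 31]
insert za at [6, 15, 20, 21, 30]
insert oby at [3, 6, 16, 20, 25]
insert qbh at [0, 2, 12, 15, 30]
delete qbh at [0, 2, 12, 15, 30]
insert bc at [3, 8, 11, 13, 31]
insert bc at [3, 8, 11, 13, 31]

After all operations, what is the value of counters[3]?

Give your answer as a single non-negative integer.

Answer: 4

Derivation:
Step 1: insert fac at [10, 12, 23, 27, 28] -> counters=[0,0,0,0,0,0,0,0,0,0,1,0,1,0,0,0,0,0,0,0,0,0,0,1,0,0,0,1,1,0,0,0,0]
Step 2: insert f at [5, 7, 11, 21, 30] -> counters=[0,0,0,0,0,1,0,1,0,0,1,1,1,0,0,0,0,0,0,0,0,1,0,1,0,0,0,1,1,0,1,0,0]
Step 3: insert pn at [5, 12, 16, 19, 32] -> counters=[0,0,0,0,0,2,0,1,0,0,1,1,2,0,0,0,1,0,0,1,0,1,0,1,0,0,0,1,1,0,1,0,1]
Step 4: insert bc at [3, 8, 11, 13, 31] -> counters=[0,0,0,1,0,2,0,1,1,0,1,2,2,1,0,0,1,0,0,1,0,1,0,1,0,0,0,1,1,0,1,1,1]
Step 5: insert za at [6, 15, 20, 21, 30] -> counters=[0,0,0,1,0,2,1,1,1,0,1,2,2,1,0,1,1,0,0,1,1,2,0,1,0,0,0,1,1,0,2,1,1]
Step 6: insert oby at [3, 6, 16, 20, 25] -> counters=[0,0,0,2,0,2,2,1,1,0,1,2,2,1,0,1,2,0,0,1,2,2,0,1,0,1,0,1,1,0,2,1,1]
Step 7: insert qbh at [0, 2, 12, 15, 30] -> counters=[1,0,1,2,0,2,2,1,1,0,1,2,3,1,0,2,2,0,0,1,2,2,0,1,0,1,0,1,1,0,3,1,1]
Step 8: delete qbh at [0, 2, 12, 15, 30] -> counters=[0,0,0,2,0,2,2,1,1,0,1,2,2,1,0,1,2,0,0,1,2,2,0,1,0,1,0,1,1,0,2,1,1]
Step 9: insert bc at [3, 8, 11, 13, 31] -> counters=[0,0,0,3,0,2,2,1,2,0,1,3,2,2,0,1,2,0,0,1,2,2,0,1,0,1,0,1,1,0,2,2,1]
Step 10: insert bc at [3, 8, 11, 13, 31] -> counters=[0,0,0,4,0,2,2,1,3,0,1,4,2,3,0,1,2,0,0,1,2,2,0,1,0,1,0,1,1,0,2,3,1]
Final counters=[0,0,0,4,0,2,2,1,3,0,1,4,2,3,0,1,2,0,0,1,2,2,0,1,0,1,0,1,1,0,2,3,1] -> counters[3]=4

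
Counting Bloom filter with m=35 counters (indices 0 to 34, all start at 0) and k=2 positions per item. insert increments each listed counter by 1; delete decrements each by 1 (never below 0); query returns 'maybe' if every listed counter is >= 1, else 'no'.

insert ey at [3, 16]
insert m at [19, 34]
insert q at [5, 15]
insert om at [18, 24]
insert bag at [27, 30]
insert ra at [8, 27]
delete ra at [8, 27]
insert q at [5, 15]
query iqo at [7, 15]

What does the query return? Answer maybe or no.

Step 1: insert ey at [3, 16] -> counters=[0,0,0,1,0,0,0,0,0,0,0,0,0,0,0,0,1,0,0,0,0,0,0,0,0,0,0,0,0,0,0,0,0,0,0]
Step 2: insert m at [19, 34] -> counters=[0,0,0,1,0,0,0,0,0,0,0,0,0,0,0,0,1,0,0,1,0,0,0,0,0,0,0,0,0,0,0,0,0,0,1]
Step 3: insert q at [5, 15] -> counters=[0,0,0,1,0,1,0,0,0,0,0,0,0,0,0,1,1,0,0,1,0,0,0,0,0,0,0,0,0,0,0,0,0,0,1]
Step 4: insert om at [18, 24] -> counters=[0,0,0,1,0,1,0,0,0,0,0,0,0,0,0,1,1,0,1,1,0,0,0,0,1,0,0,0,0,0,0,0,0,0,1]
Step 5: insert bag at [27, 30] -> counters=[0,0,0,1,0,1,0,0,0,0,0,0,0,0,0,1,1,0,1,1,0,0,0,0,1,0,0,1,0,0,1,0,0,0,1]
Step 6: insert ra at [8, 27] -> counters=[0,0,0,1,0,1,0,0,1,0,0,0,0,0,0,1,1,0,1,1,0,0,0,0,1,0,0,2,0,0,1,0,0,0,1]
Step 7: delete ra at [8, 27] -> counters=[0,0,0,1,0,1,0,0,0,0,0,0,0,0,0,1,1,0,1,1,0,0,0,0,1,0,0,1,0,0,1,0,0,0,1]
Step 8: insert q at [5, 15] -> counters=[0,0,0,1,0,2,0,0,0,0,0,0,0,0,0,2,1,0,1,1,0,0,0,0,1,0,0,1,0,0,1,0,0,0,1]
Query iqo: check counters[7]=0 counters[15]=2 -> no

Answer: no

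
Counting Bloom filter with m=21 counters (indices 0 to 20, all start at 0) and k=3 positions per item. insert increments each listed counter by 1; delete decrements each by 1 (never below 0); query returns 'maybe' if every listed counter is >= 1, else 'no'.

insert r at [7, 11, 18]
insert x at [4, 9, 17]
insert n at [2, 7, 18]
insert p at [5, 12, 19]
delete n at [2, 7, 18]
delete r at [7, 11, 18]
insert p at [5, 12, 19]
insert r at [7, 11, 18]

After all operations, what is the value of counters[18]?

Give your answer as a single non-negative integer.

Answer: 1

Derivation:
Step 1: insert r at [7, 11, 18] -> counters=[0,0,0,0,0,0,0,1,0,0,0,1,0,0,0,0,0,0,1,0,0]
Step 2: insert x at [4, 9, 17] -> counters=[0,0,0,0,1,0,0,1,0,1,0,1,0,0,0,0,0,1,1,0,0]
Step 3: insert n at [2, 7, 18] -> counters=[0,0,1,0,1,0,0,2,0,1,0,1,0,0,0,0,0,1,2,0,0]
Step 4: insert p at [5, 12, 19] -> counters=[0,0,1,0,1,1,0,2,0,1,0,1,1,0,0,0,0,1,2,1,0]
Step 5: delete n at [2, 7, 18] -> counters=[0,0,0,0,1,1,0,1,0,1,0,1,1,0,0,0,0,1,1,1,0]
Step 6: delete r at [7, 11, 18] -> counters=[0,0,0,0,1,1,0,0,0,1,0,0,1,0,0,0,0,1,0,1,0]
Step 7: insert p at [5, 12, 19] -> counters=[0,0,0,0,1,2,0,0,0,1,0,0,2,0,0,0,0,1,0,2,0]
Step 8: insert r at [7, 11, 18] -> counters=[0,0,0,0,1,2,0,1,0,1,0,1,2,0,0,0,0,1,1,2,0]
Final counters=[0,0,0,0,1,2,0,1,0,1,0,1,2,0,0,0,0,1,1,2,0] -> counters[18]=1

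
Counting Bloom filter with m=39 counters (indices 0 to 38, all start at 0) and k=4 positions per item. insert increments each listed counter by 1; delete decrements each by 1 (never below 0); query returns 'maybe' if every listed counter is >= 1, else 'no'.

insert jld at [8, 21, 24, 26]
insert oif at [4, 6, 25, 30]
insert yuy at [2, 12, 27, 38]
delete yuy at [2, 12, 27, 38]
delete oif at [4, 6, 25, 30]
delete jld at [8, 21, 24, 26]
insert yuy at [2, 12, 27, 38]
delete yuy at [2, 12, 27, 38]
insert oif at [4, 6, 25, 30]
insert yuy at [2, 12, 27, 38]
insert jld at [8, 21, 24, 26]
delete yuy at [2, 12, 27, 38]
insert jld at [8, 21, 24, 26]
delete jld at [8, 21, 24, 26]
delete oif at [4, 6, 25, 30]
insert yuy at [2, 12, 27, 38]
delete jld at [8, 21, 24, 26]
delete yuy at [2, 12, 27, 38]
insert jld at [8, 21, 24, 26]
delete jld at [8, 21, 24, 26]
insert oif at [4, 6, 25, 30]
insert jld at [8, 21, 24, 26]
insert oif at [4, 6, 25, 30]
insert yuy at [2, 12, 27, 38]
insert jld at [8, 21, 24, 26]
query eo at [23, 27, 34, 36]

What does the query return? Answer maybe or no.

Answer: no

Derivation:
Step 1: insert jld at [8, 21, 24, 26] -> counters=[0,0,0,0,0,0,0,0,1,0,0,0,0,0,0,0,0,0,0,0,0,1,0,0,1,0,1,0,0,0,0,0,0,0,0,0,0,0,0]
Step 2: insert oif at [4, 6, 25, 30] -> counters=[0,0,0,0,1,0,1,0,1,0,0,0,0,0,0,0,0,0,0,0,0,1,0,0,1,1,1,0,0,0,1,0,0,0,0,0,0,0,0]
Step 3: insert yuy at [2, 12, 27, 38] -> counters=[0,0,1,0,1,0,1,0,1,0,0,0,1,0,0,0,0,0,0,0,0,1,0,0,1,1,1,1,0,0,1,0,0,0,0,0,0,0,1]
Step 4: delete yuy at [2, 12, 27, 38] -> counters=[0,0,0,0,1,0,1,0,1,0,0,0,0,0,0,0,0,0,0,0,0,1,0,0,1,1,1,0,0,0,1,0,0,0,0,0,0,0,0]
Step 5: delete oif at [4, 6, 25, 30] -> counters=[0,0,0,0,0,0,0,0,1,0,0,0,0,0,0,0,0,0,0,0,0,1,0,0,1,0,1,0,0,0,0,0,0,0,0,0,0,0,0]
Step 6: delete jld at [8, 21, 24, 26] -> counters=[0,0,0,0,0,0,0,0,0,0,0,0,0,0,0,0,0,0,0,0,0,0,0,0,0,0,0,0,0,0,0,0,0,0,0,0,0,0,0]
Step 7: insert yuy at [2, 12, 27, 38] -> counters=[0,0,1,0,0,0,0,0,0,0,0,0,1,0,0,0,0,0,0,0,0,0,0,0,0,0,0,1,0,0,0,0,0,0,0,0,0,0,1]
Step 8: delete yuy at [2, 12, 27, 38] -> counters=[0,0,0,0,0,0,0,0,0,0,0,0,0,0,0,0,0,0,0,0,0,0,0,0,0,0,0,0,0,0,0,0,0,0,0,0,0,0,0]
Step 9: insert oif at [4, 6, 25, 30] -> counters=[0,0,0,0,1,0,1,0,0,0,0,0,0,0,0,0,0,0,0,0,0,0,0,0,0,1,0,0,0,0,1,0,0,0,0,0,0,0,0]
Step 10: insert yuy at [2, 12, 27, 38] -> counters=[0,0,1,0,1,0,1,0,0,0,0,0,1,0,0,0,0,0,0,0,0,0,0,0,0,1,0,1,0,0,1,0,0,0,0,0,0,0,1]
Step 11: insert jld at [8, 21, 24, 26] -> counters=[0,0,1,0,1,0,1,0,1,0,0,0,1,0,0,0,0,0,0,0,0,1,0,0,1,1,1,1,0,0,1,0,0,0,0,0,0,0,1]
Step 12: delete yuy at [2, 12, 27, 38] -> counters=[0,0,0,0,1,0,1,0,1,0,0,0,0,0,0,0,0,0,0,0,0,1,0,0,1,1,1,0,0,0,1,0,0,0,0,0,0,0,0]
Step 13: insert jld at [8, 21, 24, 26] -> counters=[0,0,0,0,1,0,1,0,2,0,0,0,0,0,0,0,0,0,0,0,0,2,0,0,2,1,2,0,0,0,1,0,0,0,0,0,0,0,0]
Step 14: delete jld at [8, 21, 24, 26] -> counters=[0,0,0,0,1,0,1,0,1,0,0,0,0,0,0,0,0,0,0,0,0,1,0,0,1,1,1,0,0,0,1,0,0,0,0,0,0,0,0]
Step 15: delete oif at [4, 6, 25, 30] -> counters=[0,0,0,0,0,0,0,0,1,0,0,0,0,0,0,0,0,0,0,0,0,1,0,0,1,0,1,0,0,0,0,0,0,0,0,0,0,0,0]
Step 16: insert yuy at [2, 12, 27, 38] -> counters=[0,0,1,0,0,0,0,0,1,0,0,0,1,0,0,0,0,0,0,0,0,1,0,0,1,0,1,1,0,0,0,0,0,0,0,0,0,0,1]
Step 17: delete jld at [8, 21, 24, 26] -> counters=[0,0,1,0,0,0,0,0,0,0,0,0,1,0,0,0,0,0,0,0,0,0,0,0,0,0,0,1,0,0,0,0,0,0,0,0,0,0,1]
Step 18: delete yuy at [2, 12, 27, 38] -> counters=[0,0,0,0,0,0,0,0,0,0,0,0,0,0,0,0,0,0,0,0,0,0,0,0,0,0,0,0,0,0,0,0,0,0,0,0,0,0,0]
Step 19: insert jld at [8, 21, 24, 26] -> counters=[0,0,0,0,0,0,0,0,1,0,0,0,0,0,0,0,0,0,0,0,0,1,0,0,1,0,1,0,0,0,0,0,0,0,0,0,0,0,0]
Step 20: delete jld at [8, 21, 24, 26] -> counters=[0,0,0,0,0,0,0,0,0,0,0,0,0,0,0,0,0,0,0,0,0,0,0,0,0,0,0,0,0,0,0,0,0,0,0,0,0,0,0]
Step 21: insert oif at [4, 6, 25, 30] -> counters=[0,0,0,0,1,0,1,0,0,0,0,0,0,0,0,0,0,0,0,0,0,0,0,0,0,1,0,0,0,0,1,0,0,0,0,0,0,0,0]
Step 22: insert jld at [8, 21, 24, 26] -> counters=[0,0,0,0,1,0,1,0,1,0,0,0,0,0,0,0,0,0,0,0,0,1,0,0,1,1,1,0,0,0,1,0,0,0,0,0,0,0,0]
Step 23: insert oif at [4, 6, 25, 30] -> counters=[0,0,0,0,2,0,2,0,1,0,0,0,0,0,0,0,0,0,0,0,0,1,0,0,1,2,1,0,0,0,2,0,0,0,0,0,0,0,0]
Step 24: insert yuy at [2, 12, 27, 38] -> counters=[0,0,1,0,2,0,2,0,1,0,0,0,1,0,0,0,0,0,0,0,0,1,0,0,1,2,1,1,0,0,2,0,0,0,0,0,0,0,1]
Step 25: insert jld at [8, 21, 24, 26] -> counters=[0,0,1,0,2,0,2,0,2,0,0,0,1,0,0,0,0,0,0,0,0,2,0,0,2,2,2,1,0,0,2,0,0,0,0,0,0,0,1]
Query eo: check counters[23]=0 counters[27]=1 counters[34]=0 counters[36]=0 -> no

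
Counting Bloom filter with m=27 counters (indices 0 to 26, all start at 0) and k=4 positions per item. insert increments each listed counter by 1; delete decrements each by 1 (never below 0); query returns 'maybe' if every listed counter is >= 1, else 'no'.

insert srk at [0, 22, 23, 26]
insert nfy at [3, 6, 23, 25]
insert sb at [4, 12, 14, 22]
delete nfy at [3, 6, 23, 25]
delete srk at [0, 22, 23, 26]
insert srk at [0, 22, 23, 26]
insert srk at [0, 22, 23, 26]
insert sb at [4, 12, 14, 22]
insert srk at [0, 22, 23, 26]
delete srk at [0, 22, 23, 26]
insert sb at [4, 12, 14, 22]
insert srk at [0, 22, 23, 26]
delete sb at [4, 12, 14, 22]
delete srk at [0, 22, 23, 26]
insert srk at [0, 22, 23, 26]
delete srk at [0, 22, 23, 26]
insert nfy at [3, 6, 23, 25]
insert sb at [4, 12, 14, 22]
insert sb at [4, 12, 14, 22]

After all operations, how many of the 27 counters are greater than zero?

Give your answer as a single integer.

Answer: 10

Derivation:
Step 1: insert srk at [0, 22, 23, 26] -> counters=[1,0,0,0,0,0,0,0,0,0,0,0,0,0,0,0,0,0,0,0,0,0,1,1,0,0,1]
Step 2: insert nfy at [3, 6, 23, 25] -> counters=[1,0,0,1,0,0,1,0,0,0,0,0,0,0,0,0,0,0,0,0,0,0,1,2,0,1,1]
Step 3: insert sb at [4, 12, 14, 22] -> counters=[1,0,0,1,1,0,1,0,0,0,0,0,1,0,1,0,0,0,0,0,0,0,2,2,0,1,1]
Step 4: delete nfy at [3, 6, 23, 25] -> counters=[1,0,0,0,1,0,0,0,0,0,0,0,1,0,1,0,0,0,0,0,0,0,2,1,0,0,1]
Step 5: delete srk at [0, 22, 23, 26] -> counters=[0,0,0,0,1,0,0,0,0,0,0,0,1,0,1,0,0,0,0,0,0,0,1,0,0,0,0]
Step 6: insert srk at [0, 22, 23, 26] -> counters=[1,0,0,0,1,0,0,0,0,0,0,0,1,0,1,0,0,0,0,0,0,0,2,1,0,0,1]
Step 7: insert srk at [0, 22, 23, 26] -> counters=[2,0,0,0,1,0,0,0,0,0,0,0,1,0,1,0,0,0,0,0,0,0,3,2,0,0,2]
Step 8: insert sb at [4, 12, 14, 22] -> counters=[2,0,0,0,2,0,0,0,0,0,0,0,2,0,2,0,0,0,0,0,0,0,4,2,0,0,2]
Step 9: insert srk at [0, 22, 23, 26] -> counters=[3,0,0,0,2,0,0,0,0,0,0,0,2,0,2,0,0,0,0,0,0,0,5,3,0,0,3]
Step 10: delete srk at [0, 22, 23, 26] -> counters=[2,0,0,0,2,0,0,0,0,0,0,0,2,0,2,0,0,0,0,0,0,0,4,2,0,0,2]
Step 11: insert sb at [4, 12, 14, 22] -> counters=[2,0,0,0,3,0,0,0,0,0,0,0,3,0,3,0,0,0,0,0,0,0,5,2,0,0,2]
Step 12: insert srk at [0, 22, 23, 26] -> counters=[3,0,0,0,3,0,0,0,0,0,0,0,3,0,3,0,0,0,0,0,0,0,6,3,0,0,3]
Step 13: delete sb at [4, 12, 14, 22] -> counters=[3,0,0,0,2,0,0,0,0,0,0,0,2,0,2,0,0,0,0,0,0,0,5,3,0,0,3]
Step 14: delete srk at [0, 22, 23, 26] -> counters=[2,0,0,0,2,0,0,0,0,0,0,0,2,0,2,0,0,0,0,0,0,0,4,2,0,0,2]
Step 15: insert srk at [0, 22, 23, 26] -> counters=[3,0,0,0,2,0,0,0,0,0,0,0,2,0,2,0,0,0,0,0,0,0,5,3,0,0,3]
Step 16: delete srk at [0, 22, 23, 26] -> counters=[2,0,0,0,2,0,0,0,0,0,0,0,2,0,2,0,0,0,0,0,0,0,4,2,0,0,2]
Step 17: insert nfy at [3, 6, 23, 25] -> counters=[2,0,0,1,2,0,1,0,0,0,0,0,2,0,2,0,0,0,0,0,0,0,4,3,0,1,2]
Step 18: insert sb at [4, 12, 14, 22] -> counters=[2,0,0,1,3,0,1,0,0,0,0,0,3,0,3,0,0,0,0,0,0,0,5,3,0,1,2]
Step 19: insert sb at [4, 12, 14, 22] -> counters=[2,0,0,1,4,0,1,0,0,0,0,0,4,0,4,0,0,0,0,0,0,0,6,3,0,1,2]
Final counters=[2,0,0,1,4,0,1,0,0,0,0,0,4,0,4,0,0,0,0,0,0,0,6,3,0,1,2] -> 10 nonzero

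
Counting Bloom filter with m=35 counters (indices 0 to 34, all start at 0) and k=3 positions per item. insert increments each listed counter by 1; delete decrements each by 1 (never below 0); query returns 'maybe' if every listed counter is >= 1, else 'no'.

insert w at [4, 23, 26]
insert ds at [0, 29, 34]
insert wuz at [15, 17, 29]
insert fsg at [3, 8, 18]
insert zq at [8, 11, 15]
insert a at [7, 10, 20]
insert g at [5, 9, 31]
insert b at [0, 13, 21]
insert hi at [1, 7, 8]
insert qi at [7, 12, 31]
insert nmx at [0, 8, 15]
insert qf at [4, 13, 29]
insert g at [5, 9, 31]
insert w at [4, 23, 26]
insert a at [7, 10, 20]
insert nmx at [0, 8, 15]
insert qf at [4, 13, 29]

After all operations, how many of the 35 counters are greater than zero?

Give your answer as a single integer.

Answer: 22

Derivation:
Step 1: insert w at [4, 23, 26] -> counters=[0,0,0,0,1,0,0,0,0,0,0,0,0,0,0,0,0,0,0,0,0,0,0,1,0,0,1,0,0,0,0,0,0,0,0]
Step 2: insert ds at [0, 29, 34] -> counters=[1,0,0,0,1,0,0,0,0,0,0,0,0,0,0,0,0,0,0,0,0,0,0,1,0,0,1,0,0,1,0,0,0,0,1]
Step 3: insert wuz at [15, 17, 29] -> counters=[1,0,0,0,1,0,0,0,0,0,0,0,0,0,0,1,0,1,0,0,0,0,0,1,0,0,1,0,0,2,0,0,0,0,1]
Step 4: insert fsg at [3, 8, 18] -> counters=[1,0,0,1,1,0,0,0,1,0,0,0,0,0,0,1,0,1,1,0,0,0,0,1,0,0,1,0,0,2,0,0,0,0,1]
Step 5: insert zq at [8, 11, 15] -> counters=[1,0,0,1,1,0,0,0,2,0,0,1,0,0,0,2,0,1,1,0,0,0,0,1,0,0,1,0,0,2,0,0,0,0,1]
Step 6: insert a at [7, 10, 20] -> counters=[1,0,0,1,1,0,0,1,2,0,1,1,0,0,0,2,0,1,1,0,1,0,0,1,0,0,1,0,0,2,0,0,0,0,1]
Step 7: insert g at [5, 9, 31] -> counters=[1,0,0,1,1,1,0,1,2,1,1,1,0,0,0,2,0,1,1,0,1,0,0,1,0,0,1,0,0,2,0,1,0,0,1]
Step 8: insert b at [0, 13, 21] -> counters=[2,0,0,1,1,1,0,1,2,1,1,1,0,1,0,2,0,1,1,0,1,1,0,1,0,0,1,0,0,2,0,1,0,0,1]
Step 9: insert hi at [1, 7, 8] -> counters=[2,1,0,1,1,1,0,2,3,1,1,1,0,1,0,2,0,1,1,0,1,1,0,1,0,0,1,0,0,2,0,1,0,0,1]
Step 10: insert qi at [7, 12, 31] -> counters=[2,1,0,1,1,1,0,3,3,1,1,1,1,1,0,2,0,1,1,0,1,1,0,1,0,0,1,0,0,2,0,2,0,0,1]
Step 11: insert nmx at [0, 8, 15] -> counters=[3,1,0,1,1,1,0,3,4,1,1,1,1,1,0,3,0,1,1,0,1,1,0,1,0,0,1,0,0,2,0,2,0,0,1]
Step 12: insert qf at [4, 13, 29] -> counters=[3,1,0,1,2,1,0,3,4,1,1,1,1,2,0,3,0,1,1,0,1,1,0,1,0,0,1,0,0,3,0,2,0,0,1]
Step 13: insert g at [5, 9, 31] -> counters=[3,1,0,1,2,2,0,3,4,2,1,1,1,2,0,3,0,1,1,0,1,1,0,1,0,0,1,0,0,3,0,3,0,0,1]
Step 14: insert w at [4, 23, 26] -> counters=[3,1,0,1,3,2,0,3,4,2,1,1,1,2,0,3,0,1,1,0,1,1,0,2,0,0,2,0,0,3,0,3,0,0,1]
Step 15: insert a at [7, 10, 20] -> counters=[3,1,0,1,3,2,0,4,4,2,2,1,1,2,0,3,0,1,1,0,2,1,0,2,0,0,2,0,0,3,0,3,0,0,1]
Step 16: insert nmx at [0, 8, 15] -> counters=[4,1,0,1,3,2,0,4,5,2,2,1,1,2,0,4,0,1,1,0,2,1,0,2,0,0,2,0,0,3,0,3,0,0,1]
Step 17: insert qf at [4, 13, 29] -> counters=[4,1,0,1,4,2,0,4,5,2,2,1,1,3,0,4,0,1,1,0,2,1,0,2,0,0,2,0,0,4,0,3,0,0,1]
Final counters=[4,1,0,1,4,2,0,4,5,2,2,1,1,3,0,4,0,1,1,0,2,1,0,2,0,0,2,0,0,4,0,3,0,0,1] -> 22 nonzero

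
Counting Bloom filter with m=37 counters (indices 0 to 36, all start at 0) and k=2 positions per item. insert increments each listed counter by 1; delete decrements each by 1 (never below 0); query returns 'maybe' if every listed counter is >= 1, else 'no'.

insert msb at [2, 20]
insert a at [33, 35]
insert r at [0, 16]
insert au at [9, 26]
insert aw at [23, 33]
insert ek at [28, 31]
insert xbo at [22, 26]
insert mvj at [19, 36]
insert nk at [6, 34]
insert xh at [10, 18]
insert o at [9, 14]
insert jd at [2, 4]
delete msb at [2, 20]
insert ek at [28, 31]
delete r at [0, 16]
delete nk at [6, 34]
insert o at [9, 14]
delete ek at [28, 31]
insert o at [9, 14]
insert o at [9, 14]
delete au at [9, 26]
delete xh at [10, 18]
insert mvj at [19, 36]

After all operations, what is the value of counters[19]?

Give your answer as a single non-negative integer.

Answer: 2

Derivation:
Step 1: insert msb at [2, 20] -> counters=[0,0,1,0,0,0,0,0,0,0,0,0,0,0,0,0,0,0,0,0,1,0,0,0,0,0,0,0,0,0,0,0,0,0,0,0,0]
Step 2: insert a at [33, 35] -> counters=[0,0,1,0,0,0,0,0,0,0,0,0,0,0,0,0,0,0,0,0,1,0,0,0,0,0,0,0,0,0,0,0,0,1,0,1,0]
Step 3: insert r at [0, 16] -> counters=[1,0,1,0,0,0,0,0,0,0,0,0,0,0,0,0,1,0,0,0,1,0,0,0,0,0,0,0,0,0,0,0,0,1,0,1,0]
Step 4: insert au at [9, 26] -> counters=[1,0,1,0,0,0,0,0,0,1,0,0,0,0,0,0,1,0,0,0,1,0,0,0,0,0,1,0,0,0,0,0,0,1,0,1,0]
Step 5: insert aw at [23, 33] -> counters=[1,0,1,0,0,0,0,0,0,1,0,0,0,0,0,0,1,0,0,0,1,0,0,1,0,0,1,0,0,0,0,0,0,2,0,1,0]
Step 6: insert ek at [28, 31] -> counters=[1,0,1,0,0,0,0,0,0,1,0,0,0,0,0,0,1,0,0,0,1,0,0,1,0,0,1,0,1,0,0,1,0,2,0,1,0]
Step 7: insert xbo at [22, 26] -> counters=[1,0,1,0,0,0,0,0,0,1,0,0,0,0,0,0,1,0,0,0,1,0,1,1,0,0,2,0,1,0,0,1,0,2,0,1,0]
Step 8: insert mvj at [19, 36] -> counters=[1,0,1,0,0,0,0,0,0,1,0,0,0,0,0,0,1,0,0,1,1,0,1,1,0,0,2,0,1,0,0,1,0,2,0,1,1]
Step 9: insert nk at [6, 34] -> counters=[1,0,1,0,0,0,1,0,0,1,0,0,0,0,0,0,1,0,0,1,1,0,1,1,0,0,2,0,1,0,0,1,0,2,1,1,1]
Step 10: insert xh at [10, 18] -> counters=[1,0,1,0,0,0,1,0,0,1,1,0,0,0,0,0,1,0,1,1,1,0,1,1,0,0,2,0,1,0,0,1,0,2,1,1,1]
Step 11: insert o at [9, 14] -> counters=[1,0,1,0,0,0,1,0,0,2,1,0,0,0,1,0,1,0,1,1,1,0,1,1,0,0,2,0,1,0,0,1,0,2,1,1,1]
Step 12: insert jd at [2, 4] -> counters=[1,0,2,0,1,0,1,0,0,2,1,0,0,0,1,0,1,0,1,1,1,0,1,1,0,0,2,0,1,0,0,1,0,2,1,1,1]
Step 13: delete msb at [2, 20] -> counters=[1,0,1,0,1,0,1,0,0,2,1,0,0,0,1,0,1,0,1,1,0,0,1,1,0,0,2,0,1,0,0,1,0,2,1,1,1]
Step 14: insert ek at [28, 31] -> counters=[1,0,1,0,1,0,1,0,0,2,1,0,0,0,1,0,1,0,1,1,0,0,1,1,0,0,2,0,2,0,0,2,0,2,1,1,1]
Step 15: delete r at [0, 16] -> counters=[0,0,1,0,1,0,1,0,0,2,1,0,0,0,1,0,0,0,1,1,0,0,1,1,0,0,2,0,2,0,0,2,0,2,1,1,1]
Step 16: delete nk at [6, 34] -> counters=[0,0,1,0,1,0,0,0,0,2,1,0,0,0,1,0,0,0,1,1,0,0,1,1,0,0,2,0,2,0,0,2,0,2,0,1,1]
Step 17: insert o at [9, 14] -> counters=[0,0,1,0,1,0,0,0,0,3,1,0,0,0,2,0,0,0,1,1,0,0,1,1,0,0,2,0,2,0,0,2,0,2,0,1,1]
Step 18: delete ek at [28, 31] -> counters=[0,0,1,0,1,0,0,0,0,3,1,0,0,0,2,0,0,0,1,1,0,0,1,1,0,0,2,0,1,0,0,1,0,2,0,1,1]
Step 19: insert o at [9, 14] -> counters=[0,0,1,0,1,0,0,0,0,4,1,0,0,0,3,0,0,0,1,1,0,0,1,1,0,0,2,0,1,0,0,1,0,2,0,1,1]
Step 20: insert o at [9, 14] -> counters=[0,0,1,0,1,0,0,0,0,5,1,0,0,0,4,0,0,0,1,1,0,0,1,1,0,0,2,0,1,0,0,1,0,2,0,1,1]
Step 21: delete au at [9, 26] -> counters=[0,0,1,0,1,0,0,0,0,4,1,0,0,0,4,0,0,0,1,1,0,0,1,1,0,0,1,0,1,0,0,1,0,2,0,1,1]
Step 22: delete xh at [10, 18] -> counters=[0,0,1,0,1,0,0,0,0,4,0,0,0,0,4,0,0,0,0,1,0,0,1,1,0,0,1,0,1,0,0,1,0,2,0,1,1]
Step 23: insert mvj at [19, 36] -> counters=[0,0,1,0,1,0,0,0,0,4,0,0,0,0,4,0,0,0,0,2,0,0,1,1,0,0,1,0,1,0,0,1,0,2,0,1,2]
Final counters=[0,0,1,0,1,0,0,0,0,4,0,0,0,0,4,0,0,0,0,2,0,0,1,1,0,0,1,0,1,0,0,1,0,2,0,1,2] -> counters[19]=2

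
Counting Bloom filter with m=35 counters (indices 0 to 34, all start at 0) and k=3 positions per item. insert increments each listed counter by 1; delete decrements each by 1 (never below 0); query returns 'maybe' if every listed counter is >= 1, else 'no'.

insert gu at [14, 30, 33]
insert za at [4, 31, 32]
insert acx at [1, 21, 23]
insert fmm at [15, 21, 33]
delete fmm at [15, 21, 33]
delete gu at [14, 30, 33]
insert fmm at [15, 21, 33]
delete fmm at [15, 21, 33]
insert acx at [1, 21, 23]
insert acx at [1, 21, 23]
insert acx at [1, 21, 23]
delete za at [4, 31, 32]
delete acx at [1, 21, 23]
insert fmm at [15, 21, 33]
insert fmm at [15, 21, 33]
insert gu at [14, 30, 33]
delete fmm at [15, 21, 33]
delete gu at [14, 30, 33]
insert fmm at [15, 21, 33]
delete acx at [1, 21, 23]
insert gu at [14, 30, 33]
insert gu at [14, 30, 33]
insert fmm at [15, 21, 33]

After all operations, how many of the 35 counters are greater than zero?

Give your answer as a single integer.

Answer: 7

Derivation:
Step 1: insert gu at [14, 30, 33] -> counters=[0,0,0,0,0,0,0,0,0,0,0,0,0,0,1,0,0,0,0,0,0,0,0,0,0,0,0,0,0,0,1,0,0,1,0]
Step 2: insert za at [4, 31, 32] -> counters=[0,0,0,0,1,0,0,0,0,0,0,0,0,0,1,0,0,0,0,0,0,0,0,0,0,0,0,0,0,0,1,1,1,1,0]
Step 3: insert acx at [1, 21, 23] -> counters=[0,1,0,0,1,0,0,0,0,0,0,0,0,0,1,0,0,0,0,0,0,1,0,1,0,0,0,0,0,0,1,1,1,1,0]
Step 4: insert fmm at [15, 21, 33] -> counters=[0,1,0,0,1,0,0,0,0,0,0,0,0,0,1,1,0,0,0,0,0,2,0,1,0,0,0,0,0,0,1,1,1,2,0]
Step 5: delete fmm at [15, 21, 33] -> counters=[0,1,0,0,1,0,0,0,0,0,0,0,0,0,1,0,0,0,0,0,0,1,0,1,0,0,0,0,0,0,1,1,1,1,0]
Step 6: delete gu at [14, 30, 33] -> counters=[0,1,0,0,1,0,0,0,0,0,0,0,0,0,0,0,0,0,0,0,0,1,0,1,0,0,0,0,0,0,0,1,1,0,0]
Step 7: insert fmm at [15, 21, 33] -> counters=[0,1,0,0,1,0,0,0,0,0,0,0,0,0,0,1,0,0,0,0,0,2,0,1,0,0,0,0,0,0,0,1,1,1,0]
Step 8: delete fmm at [15, 21, 33] -> counters=[0,1,0,0,1,0,0,0,0,0,0,0,0,0,0,0,0,0,0,0,0,1,0,1,0,0,0,0,0,0,0,1,1,0,0]
Step 9: insert acx at [1, 21, 23] -> counters=[0,2,0,0,1,0,0,0,0,0,0,0,0,0,0,0,0,0,0,0,0,2,0,2,0,0,0,0,0,0,0,1,1,0,0]
Step 10: insert acx at [1, 21, 23] -> counters=[0,3,0,0,1,0,0,0,0,0,0,0,0,0,0,0,0,0,0,0,0,3,0,3,0,0,0,0,0,0,0,1,1,0,0]
Step 11: insert acx at [1, 21, 23] -> counters=[0,4,0,0,1,0,0,0,0,0,0,0,0,0,0,0,0,0,0,0,0,4,0,4,0,0,0,0,0,0,0,1,1,0,0]
Step 12: delete za at [4, 31, 32] -> counters=[0,4,0,0,0,0,0,0,0,0,0,0,0,0,0,0,0,0,0,0,0,4,0,4,0,0,0,0,0,0,0,0,0,0,0]
Step 13: delete acx at [1, 21, 23] -> counters=[0,3,0,0,0,0,0,0,0,0,0,0,0,0,0,0,0,0,0,0,0,3,0,3,0,0,0,0,0,0,0,0,0,0,0]
Step 14: insert fmm at [15, 21, 33] -> counters=[0,3,0,0,0,0,0,0,0,0,0,0,0,0,0,1,0,0,0,0,0,4,0,3,0,0,0,0,0,0,0,0,0,1,0]
Step 15: insert fmm at [15, 21, 33] -> counters=[0,3,0,0,0,0,0,0,0,0,0,0,0,0,0,2,0,0,0,0,0,5,0,3,0,0,0,0,0,0,0,0,0,2,0]
Step 16: insert gu at [14, 30, 33] -> counters=[0,3,0,0,0,0,0,0,0,0,0,0,0,0,1,2,0,0,0,0,0,5,0,3,0,0,0,0,0,0,1,0,0,3,0]
Step 17: delete fmm at [15, 21, 33] -> counters=[0,3,0,0,0,0,0,0,0,0,0,0,0,0,1,1,0,0,0,0,0,4,0,3,0,0,0,0,0,0,1,0,0,2,0]
Step 18: delete gu at [14, 30, 33] -> counters=[0,3,0,0,0,0,0,0,0,0,0,0,0,0,0,1,0,0,0,0,0,4,0,3,0,0,0,0,0,0,0,0,0,1,0]
Step 19: insert fmm at [15, 21, 33] -> counters=[0,3,0,0,0,0,0,0,0,0,0,0,0,0,0,2,0,0,0,0,0,5,0,3,0,0,0,0,0,0,0,0,0,2,0]
Step 20: delete acx at [1, 21, 23] -> counters=[0,2,0,0,0,0,0,0,0,0,0,0,0,0,0,2,0,0,0,0,0,4,0,2,0,0,0,0,0,0,0,0,0,2,0]
Step 21: insert gu at [14, 30, 33] -> counters=[0,2,0,0,0,0,0,0,0,0,0,0,0,0,1,2,0,0,0,0,0,4,0,2,0,0,0,0,0,0,1,0,0,3,0]
Step 22: insert gu at [14, 30, 33] -> counters=[0,2,0,0,0,0,0,0,0,0,0,0,0,0,2,2,0,0,0,0,0,4,0,2,0,0,0,0,0,0,2,0,0,4,0]
Step 23: insert fmm at [15, 21, 33] -> counters=[0,2,0,0,0,0,0,0,0,0,0,0,0,0,2,3,0,0,0,0,0,5,0,2,0,0,0,0,0,0,2,0,0,5,0]
Final counters=[0,2,0,0,0,0,0,0,0,0,0,0,0,0,2,3,0,0,0,0,0,5,0,2,0,0,0,0,0,0,2,0,0,5,0] -> 7 nonzero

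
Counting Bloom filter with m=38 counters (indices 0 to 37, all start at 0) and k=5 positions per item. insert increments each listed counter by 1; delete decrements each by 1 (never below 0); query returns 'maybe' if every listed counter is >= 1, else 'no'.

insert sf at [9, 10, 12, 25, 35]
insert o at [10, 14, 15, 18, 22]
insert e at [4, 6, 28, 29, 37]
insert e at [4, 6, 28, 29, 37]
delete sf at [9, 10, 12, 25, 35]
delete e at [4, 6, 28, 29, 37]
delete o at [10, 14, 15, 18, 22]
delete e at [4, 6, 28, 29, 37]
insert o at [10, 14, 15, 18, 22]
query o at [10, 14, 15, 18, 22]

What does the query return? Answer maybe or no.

Step 1: insert sf at [9, 10, 12, 25, 35] -> counters=[0,0,0,0,0,0,0,0,0,1,1,0,1,0,0,0,0,0,0,0,0,0,0,0,0,1,0,0,0,0,0,0,0,0,0,1,0,0]
Step 2: insert o at [10, 14, 15, 18, 22] -> counters=[0,0,0,0,0,0,0,0,0,1,2,0,1,0,1,1,0,0,1,0,0,0,1,0,0,1,0,0,0,0,0,0,0,0,0,1,0,0]
Step 3: insert e at [4, 6, 28, 29, 37] -> counters=[0,0,0,0,1,0,1,0,0,1,2,0,1,0,1,1,0,0,1,0,0,0,1,0,0,1,0,0,1,1,0,0,0,0,0,1,0,1]
Step 4: insert e at [4, 6, 28, 29, 37] -> counters=[0,0,0,0,2,0,2,0,0,1,2,0,1,0,1,1,0,0,1,0,0,0,1,0,0,1,0,0,2,2,0,0,0,0,0,1,0,2]
Step 5: delete sf at [9, 10, 12, 25, 35] -> counters=[0,0,0,0,2,0,2,0,0,0,1,0,0,0,1,1,0,0,1,0,0,0,1,0,0,0,0,0,2,2,0,0,0,0,0,0,0,2]
Step 6: delete e at [4, 6, 28, 29, 37] -> counters=[0,0,0,0,1,0,1,0,0,0,1,0,0,0,1,1,0,0,1,0,0,0,1,0,0,0,0,0,1,1,0,0,0,0,0,0,0,1]
Step 7: delete o at [10, 14, 15, 18, 22] -> counters=[0,0,0,0,1,0,1,0,0,0,0,0,0,0,0,0,0,0,0,0,0,0,0,0,0,0,0,0,1,1,0,0,0,0,0,0,0,1]
Step 8: delete e at [4, 6, 28, 29, 37] -> counters=[0,0,0,0,0,0,0,0,0,0,0,0,0,0,0,0,0,0,0,0,0,0,0,0,0,0,0,0,0,0,0,0,0,0,0,0,0,0]
Step 9: insert o at [10, 14, 15, 18, 22] -> counters=[0,0,0,0,0,0,0,0,0,0,1,0,0,0,1,1,0,0,1,0,0,0,1,0,0,0,0,0,0,0,0,0,0,0,0,0,0,0]
Query o: check counters[10]=1 counters[14]=1 counters[15]=1 counters[18]=1 counters[22]=1 -> maybe

Answer: maybe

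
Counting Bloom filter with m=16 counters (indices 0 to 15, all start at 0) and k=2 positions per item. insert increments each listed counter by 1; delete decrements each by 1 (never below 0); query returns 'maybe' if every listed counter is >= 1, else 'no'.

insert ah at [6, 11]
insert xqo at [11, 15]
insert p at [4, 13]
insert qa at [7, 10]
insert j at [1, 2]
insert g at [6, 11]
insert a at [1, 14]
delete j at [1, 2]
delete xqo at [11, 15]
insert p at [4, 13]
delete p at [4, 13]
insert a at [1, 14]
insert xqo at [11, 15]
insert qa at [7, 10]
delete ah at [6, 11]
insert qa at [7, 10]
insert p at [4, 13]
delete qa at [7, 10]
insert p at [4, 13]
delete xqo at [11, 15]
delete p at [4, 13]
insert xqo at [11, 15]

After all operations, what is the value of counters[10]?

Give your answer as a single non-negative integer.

Step 1: insert ah at [6, 11] -> counters=[0,0,0,0,0,0,1,0,0,0,0,1,0,0,0,0]
Step 2: insert xqo at [11, 15] -> counters=[0,0,0,0,0,0,1,0,0,0,0,2,0,0,0,1]
Step 3: insert p at [4, 13] -> counters=[0,0,0,0,1,0,1,0,0,0,0,2,0,1,0,1]
Step 4: insert qa at [7, 10] -> counters=[0,0,0,0,1,0,1,1,0,0,1,2,0,1,0,1]
Step 5: insert j at [1, 2] -> counters=[0,1,1,0,1,0,1,1,0,0,1,2,0,1,0,1]
Step 6: insert g at [6, 11] -> counters=[0,1,1,0,1,0,2,1,0,0,1,3,0,1,0,1]
Step 7: insert a at [1, 14] -> counters=[0,2,1,0,1,0,2,1,0,0,1,3,0,1,1,1]
Step 8: delete j at [1, 2] -> counters=[0,1,0,0,1,0,2,1,0,0,1,3,0,1,1,1]
Step 9: delete xqo at [11, 15] -> counters=[0,1,0,0,1,0,2,1,0,0,1,2,0,1,1,0]
Step 10: insert p at [4, 13] -> counters=[0,1,0,0,2,0,2,1,0,0,1,2,0,2,1,0]
Step 11: delete p at [4, 13] -> counters=[0,1,0,0,1,0,2,1,0,0,1,2,0,1,1,0]
Step 12: insert a at [1, 14] -> counters=[0,2,0,0,1,0,2,1,0,0,1,2,0,1,2,0]
Step 13: insert xqo at [11, 15] -> counters=[0,2,0,0,1,0,2,1,0,0,1,3,0,1,2,1]
Step 14: insert qa at [7, 10] -> counters=[0,2,0,0,1,0,2,2,0,0,2,3,0,1,2,1]
Step 15: delete ah at [6, 11] -> counters=[0,2,0,0,1,0,1,2,0,0,2,2,0,1,2,1]
Step 16: insert qa at [7, 10] -> counters=[0,2,0,0,1,0,1,3,0,0,3,2,0,1,2,1]
Step 17: insert p at [4, 13] -> counters=[0,2,0,0,2,0,1,3,0,0,3,2,0,2,2,1]
Step 18: delete qa at [7, 10] -> counters=[0,2,0,0,2,0,1,2,0,0,2,2,0,2,2,1]
Step 19: insert p at [4, 13] -> counters=[0,2,0,0,3,0,1,2,0,0,2,2,0,3,2,1]
Step 20: delete xqo at [11, 15] -> counters=[0,2,0,0,3,0,1,2,0,0,2,1,0,3,2,0]
Step 21: delete p at [4, 13] -> counters=[0,2,0,0,2,0,1,2,0,0,2,1,0,2,2,0]
Step 22: insert xqo at [11, 15] -> counters=[0,2,0,0,2,0,1,2,0,0,2,2,0,2,2,1]
Final counters=[0,2,0,0,2,0,1,2,0,0,2,2,0,2,2,1] -> counters[10]=2

Answer: 2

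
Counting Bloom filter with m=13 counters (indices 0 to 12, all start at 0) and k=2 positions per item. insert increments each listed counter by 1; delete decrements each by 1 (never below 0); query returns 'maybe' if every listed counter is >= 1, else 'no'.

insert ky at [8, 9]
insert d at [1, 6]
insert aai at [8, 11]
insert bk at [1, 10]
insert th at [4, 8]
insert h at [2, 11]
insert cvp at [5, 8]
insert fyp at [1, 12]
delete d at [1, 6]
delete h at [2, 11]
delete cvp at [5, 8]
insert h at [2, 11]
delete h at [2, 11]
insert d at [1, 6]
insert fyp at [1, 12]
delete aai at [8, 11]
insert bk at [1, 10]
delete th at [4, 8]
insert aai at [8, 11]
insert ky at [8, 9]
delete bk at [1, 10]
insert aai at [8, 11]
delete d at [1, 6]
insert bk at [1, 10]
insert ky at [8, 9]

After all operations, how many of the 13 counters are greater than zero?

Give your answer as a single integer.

Answer: 6

Derivation:
Step 1: insert ky at [8, 9] -> counters=[0,0,0,0,0,0,0,0,1,1,0,0,0]
Step 2: insert d at [1, 6] -> counters=[0,1,0,0,0,0,1,0,1,1,0,0,0]
Step 3: insert aai at [8, 11] -> counters=[0,1,0,0,0,0,1,0,2,1,0,1,0]
Step 4: insert bk at [1, 10] -> counters=[0,2,0,0,0,0,1,0,2,1,1,1,0]
Step 5: insert th at [4, 8] -> counters=[0,2,0,0,1,0,1,0,3,1,1,1,0]
Step 6: insert h at [2, 11] -> counters=[0,2,1,0,1,0,1,0,3,1,1,2,0]
Step 7: insert cvp at [5, 8] -> counters=[0,2,1,0,1,1,1,0,4,1,1,2,0]
Step 8: insert fyp at [1, 12] -> counters=[0,3,1,0,1,1,1,0,4,1,1,2,1]
Step 9: delete d at [1, 6] -> counters=[0,2,1,0,1,1,0,0,4,1,1,2,1]
Step 10: delete h at [2, 11] -> counters=[0,2,0,0,1,1,0,0,4,1,1,1,1]
Step 11: delete cvp at [5, 8] -> counters=[0,2,0,0,1,0,0,0,3,1,1,1,1]
Step 12: insert h at [2, 11] -> counters=[0,2,1,0,1,0,0,0,3,1,1,2,1]
Step 13: delete h at [2, 11] -> counters=[0,2,0,0,1,0,0,0,3,1,1,1,1]
Step 14: insert d at [1, 6] -> counters=[0,3,0,0,1,0,1,0,3,1,1,1,1]
Step 15: insert fyp at [1, 12] -> counters=[0,4,0,0,1,0,1,0,3,1,1,1,2]
Step 16: delete aai at [8, 11] -> counters=[0,4,0,0,1,0,1,0,2,1,1,0,2]
Step 17: insert bk at [1, 10] -> counters=[0,5,0,0,1,0,1,0,2,1,2,0,2]
Step 18: delete th at [4, 8] -> counters=[0,5,0,0,0,0,1,0,1,1,2,0,2]
Step 19: insert aai at [8, 11] -> counters=[0,5,0,0,0,0,1,0,2,1,2,1,2]
Step 20: insert ky at [8, 9] -> counters=[0,5,0,0,0,0,1,0,3,2,2,1,2]
Step 21: delete bk at [1, 10] -> counters=[0,4,0,0,0,0,1,0,3,2,1,1,2]
Step 22: insert aai at [8, 11] -> counters=[0,4,0,0,0,0,1,0,4,2,1,2,2]
Step 23: delete d at [1, 6] -> counters=[0,3,0,0,0,0,0,0,4,2,1,2,2]
Step 24: insert bk at [1, 10] -> counters=[0,4,0,0,0,0,0,0,4,2,2,2,2]
Step 25: insert ky at [8, 9] -> counters=[0,4,0,0,0,0,0,0,5,3,2,2,2]
Final counters=[0,4,0,0,0,0,0,0,5,3,2,2,2] -> 6 nonzero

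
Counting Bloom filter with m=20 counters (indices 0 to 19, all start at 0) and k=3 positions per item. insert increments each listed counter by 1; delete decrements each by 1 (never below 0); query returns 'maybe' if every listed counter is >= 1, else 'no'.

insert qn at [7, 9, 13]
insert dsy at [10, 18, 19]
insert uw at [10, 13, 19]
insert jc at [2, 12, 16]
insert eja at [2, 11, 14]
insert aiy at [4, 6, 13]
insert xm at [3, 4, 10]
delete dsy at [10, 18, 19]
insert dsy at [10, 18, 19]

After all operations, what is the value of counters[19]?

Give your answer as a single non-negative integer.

Step 1: insert qn at [7, 9, 13] -> counters=[0,0,0,0,0,0,0,1,0,1,0,0,0,1,0,0,0,0,0,0]
Step 2: insert dsy at [10, 18, 19] -> counters=[0,0,0,0,0,0,0,1,0,1,1,0,0,1,0,0,0,0,1,1]
Step 3: insert uw at [10, 13, 19] -> counters=[0,0,0,0,0,0,0,1,0,1,2,0,0,2,0,0,0,0,1,2]
Step 4: insert jc at [2, 12, 16] -> counters=[0,0,1,0,0,0,0,1,0,1,2,0,1,2,0,0,1,0,1,2]
Step 5: insert eja at [2, 11, 14] -> counters=[0,0,2,0,0,0,0,1,0,1,2,1,1,2,1,0,1,0,1,2]
Step 6: insert aiy at [4, 6, 13] -> counters=[0,0,2,0,1,0,1,1,0,1,2,1,1,3,1,0,1,0,1,2]
Step 7: insert xm at [3, 4, 10] -> counters=[0,0,2,1,2,0,1,1,0,1,3,1,1,3,1,0,1,0,1,2]
Step 8: delete dsy at [10, 18, 19] -> counters=[0,0,2,1,2,0,1,1,0,1,2,1,1,3,1,0,1,0,0,1]
Step 9: insert dsy at [10, 18, 19] -> counters=[0,0,2,1,2,0,1,1,0,1,3,1,1,3,1,0,1,0,1,2]
Final counters=[0,0,2,1,2,0,1,1,0,1,3,1,1,3,1,0,1,0,1,2] -> counters[19]=2

Answer: 2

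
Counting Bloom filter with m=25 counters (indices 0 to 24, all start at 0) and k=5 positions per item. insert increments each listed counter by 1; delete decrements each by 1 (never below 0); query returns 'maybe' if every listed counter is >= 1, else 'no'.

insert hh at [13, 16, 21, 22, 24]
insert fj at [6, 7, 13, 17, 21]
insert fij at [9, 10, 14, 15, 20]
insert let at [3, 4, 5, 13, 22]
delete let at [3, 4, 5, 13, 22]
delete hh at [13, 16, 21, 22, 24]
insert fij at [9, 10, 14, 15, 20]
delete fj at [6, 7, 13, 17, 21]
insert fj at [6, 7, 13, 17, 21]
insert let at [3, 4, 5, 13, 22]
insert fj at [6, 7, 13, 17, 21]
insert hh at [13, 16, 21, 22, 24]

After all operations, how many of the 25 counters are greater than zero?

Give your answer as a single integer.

Answer: 16

Derivation:
Step 1: insert hh at [13, 16, 21, 22, 24] -> counters=[0,0,0,0,0,0,0,0,0,0,0,0,0,1,0,0,1,0,0,0,0,1,1,0,1]
Step 2: insert fj at [6, 7, 13, 17, 21] -> counters=[0,0,0,0,0,0,1,1,0,0,0,0,0,2,0,0,1,1,0,0,0,2,1,0,1]
Step 3: insert fij at [9, 10, 14, 15, 20] -> counters=[0,0,0,0,0,0,1,1,0,1,1,0,0,2,1,1,1,1,0,0,1,2,1,0,1]
Step 4: insert let at [3, 4, 5, 13, 22] -> counters=[0,0,0,1,1,1,1,1,0,1,1,0,0,3,1,1,1,1,0,0,1,2,2,0,1]
Step 5: delete let at [3, 4, 5, 13, 22] -> counters=[0,0,0,0,0,0,1,1,0,1,1,0,0,2,1,1,1,1,0,0,1,2,1,0,1]
Step 6: delete hh at [13, 16, 21, 22, 24] -> counters=[0,0,0,0,0,0,1,1,0,1,1,0,0,1,1,1,0,1,0,0,1,1,0,0,0]
Step 7: insert fij at [9, 10, 14, 15, 20] -> counters=[0,0,0,0,0,0,1,1,0,2,2,0,0,1,2,2,0,1,0,0,2,1,0,0,0]
Step 8: delete fj at [6, 7, 13, 17, 21] -> counters=[0,0,0,0,0,0,0,0,0,2,2,0,0,0,2,2,0,0,0,0,2,0,0,0,0]
Step 9: insert fj at [6, 7, 13, 17, 21] -> counters=[0,0,0,0,0,0,1,1,0,2,2,0,0,1,2,2,0,1,0,0,2,1,0,0,0]
Step 10: insert let at [3, 4, 5, 13, 22] -> counters=[0,0,0,1,1,1,1,1,0,2,2,0,0,2,2,2,0,1,0,0,2,1,1,0,0]
Step 11: insert fj at [6, 7, 13, 17, 21] -> counters=[0,0,0,1,1,1,2,2,0,2,2,0,0,3,2,2,0,2,0,0,2,2,1,0,0]
Step 12: insert hh at [13, 16, 21, 22, 24] -> counters=[0,0,0,1,1,1,2,2,0,2,2,0,0,4,2,2,1,2,0,0,2,3,2,0,1]
Final counters=[0,0,0,1,1,1,2,2,0,2,2,0,0,4,2,2,1,2,0,0,2,3,2,0,1] -> 16 nonzero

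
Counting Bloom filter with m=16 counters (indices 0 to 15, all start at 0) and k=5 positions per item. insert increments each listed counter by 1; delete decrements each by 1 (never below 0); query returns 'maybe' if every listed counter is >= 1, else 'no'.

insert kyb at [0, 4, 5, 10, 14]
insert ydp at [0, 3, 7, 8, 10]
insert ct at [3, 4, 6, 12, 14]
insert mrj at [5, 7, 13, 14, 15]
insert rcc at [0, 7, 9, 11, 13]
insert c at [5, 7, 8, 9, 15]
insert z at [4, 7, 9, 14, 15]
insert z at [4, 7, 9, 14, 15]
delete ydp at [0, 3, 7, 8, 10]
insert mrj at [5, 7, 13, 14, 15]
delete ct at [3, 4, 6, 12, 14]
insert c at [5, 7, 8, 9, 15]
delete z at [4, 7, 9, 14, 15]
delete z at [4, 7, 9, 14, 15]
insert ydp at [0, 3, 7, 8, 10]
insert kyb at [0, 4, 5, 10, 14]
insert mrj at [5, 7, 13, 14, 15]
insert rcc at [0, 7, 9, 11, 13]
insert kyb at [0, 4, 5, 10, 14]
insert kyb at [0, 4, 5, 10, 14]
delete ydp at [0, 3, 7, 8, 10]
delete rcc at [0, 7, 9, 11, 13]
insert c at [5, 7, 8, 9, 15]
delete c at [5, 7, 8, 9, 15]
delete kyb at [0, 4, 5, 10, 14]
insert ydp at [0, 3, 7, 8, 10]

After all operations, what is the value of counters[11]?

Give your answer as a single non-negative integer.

Step 1: insert kyb at [0, 4, 5, 10, 14] -> counters=[1,0,0,0,1,1,0,0,0,0,1,0,0,0,1,0]
Step 2: insert ydp at [0, 3, 7, 8, 10] -> counters=[2,0,0,1,1,1,0,1,1,0,2,0,0,0,1,0]
Step 3: insert ct at [3, 4, 6, 12, 14] -> counters=[2,0,0,2,2,1,1,1,1,0,2,0,1,0,2,0]
Step 4: insert mrj at [5, 7, 13, 14, 15] -> counters=[2,0,0,2,2,2,1,2,1,0,2,0,1,1,3,1]
Step 5: insert rcc at [0, 7, 9, 11, 13] -> counters=[3,0,0,2,2,2,1,3,1,1,2,1,1,2,3,1]
Step 6: insert c at [5, 7, 8, 9, 15] -> counters=[3,0,0,2,2,3,1,4,2,2,2,1,1,2,3,2]
Step 7: insert z at [4, 7, 9, 14, 15] -> counters=[3,0,0,2,3,3,1,5,2,3,2,1,1,2,4,3]
Step 8: insert z at [4, 7, 9, 14, 15] -> counters=[3,0,0,2,4,3,1,6,2,4,2,1,1,2,5,4]
Step 9: delete ydp at [0, 3, 7, 8, 10] -> counters=[2,0,0,1,4,3,1,5,1,4,1,1,1,2,5,4]
Step 10: insert mrj at [5, 7, 13, 14, 15] -> counters=[2,0,0,1,4,4,1,6,1,4,1,1,1,3,6,5]
Step 11: delete ct at [3, 4, 6, 12, 14] -> counters=[2,0,0,0,3,4,0,6,1,4,1,1,0,3,5,5]
Step 12: insert c at [5, 7, 8, 9, 15] -> counters=[2,0,0,0,3,5,0,7,2,5,1,1,0,3,5,6]
Step 13: delete z at [4, 7, 9, 14, 15] -> counters=[2,0,0,0,2,5,0,6,2,4,1,1,0,3,4,5]
Step 14: delete z at [4, 7, 9, 14, 15] -> counters=[2,0,0,0,1,5,0,5,2,3,1,1,0,3,3,4]
Step 15: insert ydp at [0, 3, 7, 8, 10] -> counters=[3,0,0,1,1,5,0,6,3,3,2,1,0,3,3,4]
Step 16: insert kyb at [0, 4, 5, 10, 14] -> counters=[4,0,0,1,2,6,0,6,3,3,3,1,0,3,4,4]
Step 17: insert mrj at [5, 7, 13, 14, 15] -> counters=[4,0,0,1,2,7,0,7,3,3,3,1,0,4,5,5]
Step 18: insert rcc at [0, 7, 9, 11, 13] -> counters=[5,0,0,1,2,7,0,8,3,4,3,2,0,5,5,5]
Step 19: insert kyb at [0, 4, 5, 10, 14] -> counters=[6,0,0,1,3,8,0,8,3,4,4,2,0,5,6,5]
Step 20: insert kyb at [0, 4, 5, 10, 14] -> counters=[7,0,0,1,4,9,0,8,3,4,5,2,0,5,7,5]
Step 21: delete ydp at [0, 3, 7, 8, 10] -> counters=[6,0,0,0,4,9,0,7,2,4,4,2,0,5,7,5]
Step 22: delete rcc at [0, 7, 9, 11, 13] -> counters=[5,0,0,0,4,9,0,6,2,3,4,1,0,4,7,5]
Step 23: insert c at [5, 7, 8, 9, 15] -> counters=[5,0,0,0,4,10,0,7,3,4,4,1,0,4,7,6]
Step 24: delete c at [5, 7, 8, 9, 15] -> counters=[5,0,0,0,4,9,0,6,2,3,4,1,0,4,7,5]
Step 25: delete kyb at [0, 4, 5, 10, 14] -> counters=[4,0,0,0,3,8,0,6,2,3,3,1,0,4,6,5]
Step 26: insert ydp at [0, 3, 7, 8, 10] -> counters=[5,0,0,1,3,8,0,7,3,3,4,1,0,4,6,5]
Final counters=[5,0,0,1,3,8,0,7,3,3,4,1,0,4,6,5] -> counters[11]=1

Answer: 1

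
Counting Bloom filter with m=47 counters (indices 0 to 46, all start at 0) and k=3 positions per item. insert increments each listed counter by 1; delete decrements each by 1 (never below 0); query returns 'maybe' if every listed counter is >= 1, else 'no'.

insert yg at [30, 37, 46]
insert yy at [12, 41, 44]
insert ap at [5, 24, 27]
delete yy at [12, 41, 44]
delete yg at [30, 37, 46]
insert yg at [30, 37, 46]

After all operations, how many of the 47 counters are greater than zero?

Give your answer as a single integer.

Answer: 6

Derivation:
Step 1: insert yg at [30, 37, 46] -> counters=[0,0,0,0,0,0,0,0,0,0,0,0,0,0,0,0,0,0,0,0,0,0,0,0,0,0,0,0,0,0,1,0,0,0,0,0,0,1,0,0,0,0,0,0,0,0,1]
Step 2: insert yy at [12, 41, 44] -> counters=[0,0,0,0,0,0,0,0,0,0,0,0,1,0,0,0,0,0,0,0,0,0,0,0,0,0,0,0,0,0,1,0,0,0,0,0,0,1,0,0,0,1,0,0,1,0,1]
Step 3: insert ap at [5, 24, 27] -> counters=[0,0,0,0,0,1,0,0,0,0,0,0,1,0,0,0,0,0,0,0,0,0,0,0,1,0,0,1,0,0,1,0,0,0,0,0,0,1,0,0,0,1,0,0,1,0,1]
Step 4: delete yy at [12, 41, 44] -> counters=[0,0,0,0,0,1,0,0,0,0,0,0,0,0,0,0,0,0,0,0,0,0,0,0,1,0,0,1,0,0,1,0,0,0,0,0,0,1,0,0,0,0,0,0,0,0,1]
Step 5: delete yg at [30, 37, 46] -> counters=[0,0,0,0,0,1,0,0,0,0,0,0,0,0,0,0,0,0,0,0,0,0,0,0,1,0,0,1,0,0,0,0,0,0,0,0,0,0,0,0,0,0,0,0,0,0,0]
Step 6: insert yg at [30, 37, 46] -> counters=[0,0,0,0,0,1,0,0,0,0,0,0,0,0,0,0,0,0,0,0,0,0,0,0,1,0,0,1,0,0,1,0,0,0,0,0,0,1,0,0,0,0,0,0,0,0,1]
Final counters=[0,0,0,0,0,1,0,0,0,0,0,0,0,0,0,0,0,0,0,0,0,0,0,0,1,0,0,1,0,0,1,0,0,0,0,0,0,1,0,0,0,0,0,0,0,0,1] -> 6 nonzero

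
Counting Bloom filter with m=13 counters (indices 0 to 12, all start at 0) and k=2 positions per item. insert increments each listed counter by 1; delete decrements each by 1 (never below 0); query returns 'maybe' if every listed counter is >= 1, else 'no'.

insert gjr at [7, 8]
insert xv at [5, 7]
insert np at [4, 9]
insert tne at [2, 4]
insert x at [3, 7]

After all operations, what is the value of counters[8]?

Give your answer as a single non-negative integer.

Step 1: insert gjr at [7, 8] -> counters=[0,0,0,0,0,0,0,1,1,0,0,0,0]
Step 2: insert xv at [5, 7] -> counters=[0,0,0,0,0,1,0,2,1,0,0,0,0]
Step 3: insert np at [4, 9] -> counters=[0,0,0,0,1,1,0,2,1,1,0,0,0]
Step 4: insert tne at [2, 4] -> counters=[0,0,1,0,2,1,0,2,1,1,0,0,0]
Step 5: insert x at [3, 7] -> counters=[0,0,1,1,2,1,0,3,1,1,0,0,0]
Final counters=[0,0,1,1,2,1,0,3,1,1,0,0,0] -> counters[8]=1

Answer: 1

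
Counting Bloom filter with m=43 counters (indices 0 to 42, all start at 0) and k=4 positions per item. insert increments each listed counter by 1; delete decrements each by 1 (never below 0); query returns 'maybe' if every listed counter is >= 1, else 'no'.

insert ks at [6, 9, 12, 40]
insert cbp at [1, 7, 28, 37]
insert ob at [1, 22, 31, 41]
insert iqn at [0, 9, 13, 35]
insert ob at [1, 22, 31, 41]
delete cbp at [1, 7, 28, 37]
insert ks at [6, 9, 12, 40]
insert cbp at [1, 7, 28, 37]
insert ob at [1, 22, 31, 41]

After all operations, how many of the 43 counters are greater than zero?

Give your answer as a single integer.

Step 1: insert ks at [6, 9, 12, 40] -> counters=[0,0,0,0,0,0,1,0,0,1,0,0,1,0,0,0,0,0,0,0,0,0,0,0,0,0,0,0,0,0,0,0,0,0,0,0,0,0,0,0,1,0,0]
Step 2: insert cbp at [1, 7, 28, 37] -> counters=[0,1,0,0,0,0,1,1,0,1,0,0,1,0,0,0,0,0,0,0,0,0,0,0,0,0,0,0,1,0,0,0,0,0,0,0,0,1,0,0,1,0,0]
Step 3: insert ob at [1, 22, 31, 41] -> counters=[0,2,0,0,0,0,1,1,0,1,0,0,1,0,0,0,0,0,0,0,0,0,1,0,0,0,0,0,1,0,0,1,0,0,0,0,0,1,0,0,1,1,0]
Step 4: insert iqn at [0, 9, 13, 35] -> counters=[1,2,0,0,0,0,1,1,0,2,0,0,1,1,0,0,0,0,0,0,0,0,1,0,0,0,0,0,1,0,0,1,0,0,0,1,0,1,0,0,1,1,0]
Step 5: insert ob at [1, 22, 31, 41] -> counters=[1,3,0,0,0,0,1,1,0,2,0,0,1,1,0,0,0,0,0,0,0,0,2,0,0,0,0,0,1,0,0,2,0,0,0,1,0,1,0,0,1,2,0]
Step 6: delete cbp at [1, 7, 28, 37] -> counters=[1,2,0,0,0,0,1,0,0,2,0,0,1,1,0,0,0,0,0,0,0,0,2,0,0,0,0,0,0,0,0,2,0,0,0,1,0,0,0,0,1,2,0]
Step 7: insert ks at [6, 9, 12, 40] -> counters=[1,2,0,0,0,0,2,0,0,3,0,0,2,1,0,0,0,0,0,0,0,0,2,0,0,0,0,0,0,0,0,2,0,0,0,1,0,0,0,0,2,2,0]
Step 8: insert cbp at [1, 7, 28, 37] -> counters=[1,3,0,0,0,0,2,1,0,3,0,0,2,1,0,0,0,0,0,0,0,0,2,0,0,0,0,0,1,0,0,2,0,0,0,1,0,1,0,0,2,2,0]
Step 9: insert ob at [1, 22, 31, 41] -> counters=[1,4,0,0,0,0,2,1,0,3,0,0,2,1,0,0,0,0,0,0,0,0,3,0,0,0,0,0,1,0,0,3,0,0,0,1,0,1,0,0,2,3,0]
Final counters=[1,4,0,0,0,0,2,1,0,3,0,0,2,1,0,0,0,0,0,0,0,0,3,0,0,0,0,0,1,0,0,3,0,0,0,1,0,1,0,0,2,3,0] -> 14 nonzero

Answer: 14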